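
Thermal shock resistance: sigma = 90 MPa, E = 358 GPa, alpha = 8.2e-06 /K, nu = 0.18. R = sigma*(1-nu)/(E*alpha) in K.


R = 90*(1-0.18)/(358*1000*8.2e-06) = 25 K

25


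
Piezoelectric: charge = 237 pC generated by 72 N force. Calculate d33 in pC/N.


d33 = 237 / 72 = 3.3 pC/N

3.3


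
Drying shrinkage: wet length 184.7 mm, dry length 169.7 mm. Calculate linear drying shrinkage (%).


DS = (184.7 - 169.7) / 184.7 * 100 = 8.12%

8.12


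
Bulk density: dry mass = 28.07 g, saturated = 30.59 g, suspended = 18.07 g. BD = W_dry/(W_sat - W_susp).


BD = 28.07 / (30.59 - 18.07) = 28.07 / 12.52 = 2.242 g/cm^3

2.242


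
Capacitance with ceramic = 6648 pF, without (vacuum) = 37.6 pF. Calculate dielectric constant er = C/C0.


er = 6648 / 37.6 = 176.81

176.81


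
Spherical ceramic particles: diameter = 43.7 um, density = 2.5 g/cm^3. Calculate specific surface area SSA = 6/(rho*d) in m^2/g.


SSA = 6 / (2.5 * 43.7) = 0.055 m^2/g

0.055


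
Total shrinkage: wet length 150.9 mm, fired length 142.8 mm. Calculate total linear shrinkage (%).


TS = (150.9 - 142.8) / 150.9 * 100 = 5.37%

5.37


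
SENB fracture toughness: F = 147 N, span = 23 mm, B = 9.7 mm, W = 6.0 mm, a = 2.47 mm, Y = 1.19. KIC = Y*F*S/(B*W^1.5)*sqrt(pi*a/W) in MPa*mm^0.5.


KIC = 1.19*147*23/(9.7*6.0^1.5)*sqrt(pi*2.47/6.0) = 32.1

32.1


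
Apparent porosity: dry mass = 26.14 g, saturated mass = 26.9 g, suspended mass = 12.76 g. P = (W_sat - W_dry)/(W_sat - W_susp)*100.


P = (26.9 - 26.14) / (26.9 - 12.76) * 100 = 0.76 / 14.14 * 100 = 5.4%

5.4


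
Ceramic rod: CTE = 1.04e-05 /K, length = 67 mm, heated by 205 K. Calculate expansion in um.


dL = 1.04e-05 * 67 * 205 * 1000 = 142.844 um

142.844


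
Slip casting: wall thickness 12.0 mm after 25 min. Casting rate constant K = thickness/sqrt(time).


K = 12.0 / sqrt(25) = 12.0 / 5.0 = 2.4 mm/min^0.5

2.4


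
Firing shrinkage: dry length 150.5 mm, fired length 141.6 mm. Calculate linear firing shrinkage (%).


FS = (150.5 - 141.6) / 150.5 * 100 = 5.91%

5.91


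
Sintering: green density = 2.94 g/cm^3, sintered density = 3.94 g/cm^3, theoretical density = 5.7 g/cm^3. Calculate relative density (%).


Relative = 3.94 / 5.7 * 100 = 69.1%

69.1


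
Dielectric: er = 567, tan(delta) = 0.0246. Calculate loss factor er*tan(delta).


Loss = 567 * 0.0246 = 13.948

13.948


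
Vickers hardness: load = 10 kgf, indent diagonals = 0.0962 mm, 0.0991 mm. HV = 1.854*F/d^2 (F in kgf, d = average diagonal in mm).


d_avg = (0.0962+0.0991)/2 = 0.09765 mm
HV = 1.854*10/0.09765^2 = 1944

1944


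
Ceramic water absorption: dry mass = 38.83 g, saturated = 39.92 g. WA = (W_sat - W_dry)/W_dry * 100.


WA = (39.92 - 38.83) / 38.83 * 100 = 2.81%

2.81


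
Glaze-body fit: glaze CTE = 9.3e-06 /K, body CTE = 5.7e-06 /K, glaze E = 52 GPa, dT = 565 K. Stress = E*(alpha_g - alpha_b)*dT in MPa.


Stress = 52*1000*(9.3e-06 - 5.7e-06)*565 = 105.8 MPa

105.8


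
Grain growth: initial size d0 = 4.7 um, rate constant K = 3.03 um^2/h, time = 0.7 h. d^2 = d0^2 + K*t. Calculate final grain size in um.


d^2 = 4.7^2 + 3.03*0.7 = 24.211
d = sqrt(24.211) = 4.92 um

4.92


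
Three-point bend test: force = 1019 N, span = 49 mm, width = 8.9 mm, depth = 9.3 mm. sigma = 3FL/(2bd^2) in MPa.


sigma = 3*1019*49/(2*8.9*9.3^2) = 97.3 MPa

97.3


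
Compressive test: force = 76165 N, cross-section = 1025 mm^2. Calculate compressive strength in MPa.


CS = 76165 / 1025 = 74.3 MPa

74.3


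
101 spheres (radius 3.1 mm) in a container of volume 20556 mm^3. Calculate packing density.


V_sphere = 4/3*pi*3.1^3 = 124.7882 mm^3
Total V = 101*124.7882 = 12603.6082 mm^3
PD = 12603.6082 / 20556 = 0.613

0.613


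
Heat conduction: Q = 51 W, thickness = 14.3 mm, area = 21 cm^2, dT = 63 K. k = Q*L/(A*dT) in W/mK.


k = 51*14.3/1000/(21/10000*63) = 5.51 W/mK

5.51


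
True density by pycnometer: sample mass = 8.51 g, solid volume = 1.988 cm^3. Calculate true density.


TD = 8.51 / 1.988 = 4.281 g/cm^3

4.281


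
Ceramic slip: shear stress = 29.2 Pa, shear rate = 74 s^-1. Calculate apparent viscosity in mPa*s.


eta = tau/gamma * 1000 = 29.2/74 * 1000 = 394.6 mPa*s

394.6


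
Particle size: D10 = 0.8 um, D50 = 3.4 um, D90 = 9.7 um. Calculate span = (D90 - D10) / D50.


Span = (9.7 - 0.8) / 3.4 = 8.9 / 3.4 = 2.618

2.618


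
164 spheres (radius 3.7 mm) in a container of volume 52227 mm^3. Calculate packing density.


V_sphere = 4/3*pi*3.7^3 = 212.1748 mm^3
Total V = 164*212.1748 = 34796.6672 mm^3
PD = 34796.6672 / 52227 = 0.666

0.666


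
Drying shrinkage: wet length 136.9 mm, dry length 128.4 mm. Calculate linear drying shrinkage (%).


DS = (136.9 - 128.4) / 136.9 * 100 = 6.21%

6.21


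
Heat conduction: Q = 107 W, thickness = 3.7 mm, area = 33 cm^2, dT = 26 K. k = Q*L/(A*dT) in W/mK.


k = 107*3.7/1000/(33/10000*26) = 4.61 W/mK

4.61


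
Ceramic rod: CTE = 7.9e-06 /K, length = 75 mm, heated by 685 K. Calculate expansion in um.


dL = 7.9e-06 * 75 * 685 * 1000 = 405.863 um

405.863


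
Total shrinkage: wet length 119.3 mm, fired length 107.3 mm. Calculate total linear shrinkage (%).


TS = (119.3 - 107.3) / 119.3 * 100 = 10.06%

10.06


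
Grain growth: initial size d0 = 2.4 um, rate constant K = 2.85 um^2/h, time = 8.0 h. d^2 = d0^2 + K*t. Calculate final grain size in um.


d^2 = 2.4^2 + 2.85*8.0 = 28.56
d = sqrt(28.56) = 5.34 um

5.34


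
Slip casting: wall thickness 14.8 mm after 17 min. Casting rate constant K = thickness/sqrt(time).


K = 14.8 / sqrt(17) = 14.8 / 4.1231 = 3.59 mm/min^0.5

3.59


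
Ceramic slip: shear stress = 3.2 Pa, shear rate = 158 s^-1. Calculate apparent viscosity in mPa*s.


eta = tau/gamma * 1000 = 3.2/158 * 1000 = 20.3 mPa*s

20.3


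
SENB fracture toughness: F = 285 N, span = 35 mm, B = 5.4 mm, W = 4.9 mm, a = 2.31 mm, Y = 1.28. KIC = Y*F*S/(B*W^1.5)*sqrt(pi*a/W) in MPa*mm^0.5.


KIC = 1.28*285*35/(5.4*4.9^1.5)*sqrt(pi*2.31/4.9) = 265.29

265.29


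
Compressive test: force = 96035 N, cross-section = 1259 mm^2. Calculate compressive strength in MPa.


CS = 96035 / 1259 = 76.3 MPa

76.3


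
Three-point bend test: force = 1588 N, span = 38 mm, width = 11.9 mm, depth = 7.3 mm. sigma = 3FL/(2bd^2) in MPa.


sigma = 3*1588*38/(2*11.9*7.3^2) = 142.7 MPa

142.7


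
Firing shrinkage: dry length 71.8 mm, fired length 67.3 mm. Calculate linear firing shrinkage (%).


FS = (71.8 - 67.3) / 71.8 * 100 = 6.27%

6.27


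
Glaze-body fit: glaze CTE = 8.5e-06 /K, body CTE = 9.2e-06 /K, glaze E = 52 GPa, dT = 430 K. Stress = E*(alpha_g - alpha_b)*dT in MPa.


Stress = 52*1000*(8.5e-06 - 9.2e-06)*430 = -15.7 MPa

-15.7


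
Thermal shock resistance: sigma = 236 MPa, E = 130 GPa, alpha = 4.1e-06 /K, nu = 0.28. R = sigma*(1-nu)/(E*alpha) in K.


R = 236*(1-0.28)/(130*1000*4.1e-06) = 319 K

319


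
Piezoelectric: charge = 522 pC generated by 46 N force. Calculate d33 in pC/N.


d33 = 522 / 46 = 11.3 pC/N

11.3


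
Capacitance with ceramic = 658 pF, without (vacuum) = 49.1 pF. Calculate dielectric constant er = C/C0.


er = 658 / 49.1 = 13.4

13.4


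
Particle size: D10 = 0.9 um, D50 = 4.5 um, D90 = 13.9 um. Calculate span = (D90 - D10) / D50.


Span = (13.9 - 0.9) / 4.5 = 13.0 / 4.5 = 2.889

2.889


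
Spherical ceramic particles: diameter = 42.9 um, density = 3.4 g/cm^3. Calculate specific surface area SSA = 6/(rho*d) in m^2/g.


SSA = 6 / (3.4 * 42.9) = 0.041 m^2/g

0.041


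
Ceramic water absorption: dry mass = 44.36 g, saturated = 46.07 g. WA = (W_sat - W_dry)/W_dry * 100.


WA = (46.07 - 44.36) / 44.36 * 100 = 3.85%

3.85


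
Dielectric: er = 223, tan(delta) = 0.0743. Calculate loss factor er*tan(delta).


Loss = 223 * 0.0743 = 16.569

16.569


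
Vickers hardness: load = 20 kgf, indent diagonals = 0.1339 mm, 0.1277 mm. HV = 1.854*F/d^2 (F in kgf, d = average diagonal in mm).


d_avg = (0.1339+0.1277)/2 = 0.1308 mm
HV = 1.854*20/0.1308^2 = 2167

2167


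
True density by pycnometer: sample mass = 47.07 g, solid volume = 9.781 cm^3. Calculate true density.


TD = 47.07 / 9.781 = 4.812 g/cm^3

4.812


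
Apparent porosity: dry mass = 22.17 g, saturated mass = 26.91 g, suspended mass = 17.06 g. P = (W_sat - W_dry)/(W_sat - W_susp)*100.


P = (26.91 - 22.17) / (26.91 - 17.06) * 100 = 4.74 / 9.85 * 100 = 48.1%

48.1


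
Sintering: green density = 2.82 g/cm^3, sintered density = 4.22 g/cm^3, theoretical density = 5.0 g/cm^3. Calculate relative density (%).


Relative = 4.22 / 5.0 * 100 = 84.4%

84.4


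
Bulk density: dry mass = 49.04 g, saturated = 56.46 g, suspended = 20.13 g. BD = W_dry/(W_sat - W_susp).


BD = 49.04 / (56.46 - 20.13) = 49.04 / 36.33 = 1.35 g/cm^3

1.35


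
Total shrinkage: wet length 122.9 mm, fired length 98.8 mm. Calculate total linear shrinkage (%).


TS = (122.9 - 98.8) / 122.9 * 100 = 19.61%

19.61


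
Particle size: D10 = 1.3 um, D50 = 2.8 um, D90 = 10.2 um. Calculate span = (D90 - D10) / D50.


Span = (10.2 - 1.3) / 2.8 = 8.9 / 2.8 = 3.179

3.179


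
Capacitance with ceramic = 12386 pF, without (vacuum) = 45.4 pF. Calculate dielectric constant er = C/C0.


er = 12386 / 45.4 = 272.82

272.82


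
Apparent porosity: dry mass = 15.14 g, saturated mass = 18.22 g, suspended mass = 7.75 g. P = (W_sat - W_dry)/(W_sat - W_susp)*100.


P = (18.22 - 15.14) / (18.22 - 7.75) * 100 = 3.08 / 10.47 * 100 = 29.4%

29.4


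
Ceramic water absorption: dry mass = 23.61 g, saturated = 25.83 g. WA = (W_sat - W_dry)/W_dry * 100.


WA = (25.83 - 23.61) / 23.61 * 100 = 9.4%

9.4


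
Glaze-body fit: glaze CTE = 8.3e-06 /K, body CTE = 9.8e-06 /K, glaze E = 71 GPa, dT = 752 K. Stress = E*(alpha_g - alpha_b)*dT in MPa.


Stress = 71*1000*(8.3e-06 - 9.8e-06)*752 = -80.1 MPa

-80.1


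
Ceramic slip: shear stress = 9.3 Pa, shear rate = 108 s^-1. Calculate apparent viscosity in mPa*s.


eta = tau/gamma * 1000 = 9.3/108 * 1000 = 86.1 mPa*s

86.1


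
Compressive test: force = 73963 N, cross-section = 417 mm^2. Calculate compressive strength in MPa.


CS = 73963 / 417 = 177.4 MPa

177.4


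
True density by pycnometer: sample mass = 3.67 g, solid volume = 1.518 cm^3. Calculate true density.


TD = 3.67 / 1.518 = 2.418 g/cm^3

2.418


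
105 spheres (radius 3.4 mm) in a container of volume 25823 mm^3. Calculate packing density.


V_sphere = 4/3*pi*3.4^3 = 164.6362 mm^3
Total V = 105*164.6362 = 17286.801 mm^3
PD = 17286.801 / 25823 = 0.669

0.669


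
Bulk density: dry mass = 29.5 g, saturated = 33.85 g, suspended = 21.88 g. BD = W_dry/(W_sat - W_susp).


BD = 29.5 / (33.85 - 21.88) = 29.5 / 11.97 = 2.464 g/cm^3

2.464


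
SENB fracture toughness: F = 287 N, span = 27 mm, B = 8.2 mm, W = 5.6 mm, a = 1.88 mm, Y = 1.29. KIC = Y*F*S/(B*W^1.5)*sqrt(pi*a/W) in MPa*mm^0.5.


KIC = 1.29*287*27/(8.2*5.6^1.5)*sqrt(pi*1.88/5.6) = 94.47

94.47


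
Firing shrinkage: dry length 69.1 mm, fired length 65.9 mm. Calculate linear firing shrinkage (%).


FS = (69.1 - 65.9) / 69.1 * 100 = 4.63%

4.63


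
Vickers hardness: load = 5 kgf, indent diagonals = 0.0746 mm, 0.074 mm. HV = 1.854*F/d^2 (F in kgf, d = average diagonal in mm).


d_avg = (0.0746+0.074)/2 = 0.0743 mm
HV = 1.854*5/0.0743^2 = 1679

1679


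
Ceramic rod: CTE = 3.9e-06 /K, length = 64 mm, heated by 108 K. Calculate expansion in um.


dL = 3.9e-06 * 64 * 108 * 1000 = 26.957 um

26.957


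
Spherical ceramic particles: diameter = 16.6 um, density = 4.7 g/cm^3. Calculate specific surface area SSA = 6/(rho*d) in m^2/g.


SSA = 6 / (4.7 * 16.6) = 0.077 m^2/g

0.077


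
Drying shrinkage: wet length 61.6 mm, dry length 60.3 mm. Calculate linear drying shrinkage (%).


DS = (61.6 - 60.3) / 61.6 * 100 = 2.11%

2.11


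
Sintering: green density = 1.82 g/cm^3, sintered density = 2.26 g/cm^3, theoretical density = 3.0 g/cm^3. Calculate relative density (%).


Relative = 2.26 / 3.0 * 100 = 75.3%

75.3


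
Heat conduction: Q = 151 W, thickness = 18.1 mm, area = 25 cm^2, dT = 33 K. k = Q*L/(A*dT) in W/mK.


k = 151*18.1/1000/(25/10000*33) = 33.13 W/mK

33.13


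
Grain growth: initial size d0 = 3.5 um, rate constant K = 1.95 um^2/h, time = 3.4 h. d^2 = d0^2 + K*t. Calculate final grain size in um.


d^2 = 3.5^2 + 1.95*3.4 = 18.88
d = sqrt(18.88) = 4.35 um

4.35


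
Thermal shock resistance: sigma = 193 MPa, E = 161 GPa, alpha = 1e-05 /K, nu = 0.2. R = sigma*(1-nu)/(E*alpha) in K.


R = 193*(1-0.2)/(161*1000*1e-05) = 96 K

96


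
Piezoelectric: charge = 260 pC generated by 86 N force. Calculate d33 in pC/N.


d33 = 260 / 86 = 3.0 pC/N

3.0


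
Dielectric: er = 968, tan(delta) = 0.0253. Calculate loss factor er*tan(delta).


Loss = 968 * 0.0253 = 24.49

24.49


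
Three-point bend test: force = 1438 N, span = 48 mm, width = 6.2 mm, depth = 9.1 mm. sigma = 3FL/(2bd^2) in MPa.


sigma = 3*1438*48/(2*6.2*9.1^2) = 201.7 MPa

201.7


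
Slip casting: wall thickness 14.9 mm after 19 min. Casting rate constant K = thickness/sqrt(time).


K = 14.9 / sqrt(19) = 14.9 / 4.3589 = 3.418 mm/min^0.5

3.418


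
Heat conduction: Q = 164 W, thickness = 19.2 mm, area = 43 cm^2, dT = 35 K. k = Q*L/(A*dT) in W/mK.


k = 164*19.2/1000/(43/10000*35) = 20.92 W/mK

20.92


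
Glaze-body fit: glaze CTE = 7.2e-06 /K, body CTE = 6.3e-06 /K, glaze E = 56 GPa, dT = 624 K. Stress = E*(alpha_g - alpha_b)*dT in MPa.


Stress = 56*1000*(7.2e-06 - 6.3e-06)*624 = 31.4 MPa

31.4


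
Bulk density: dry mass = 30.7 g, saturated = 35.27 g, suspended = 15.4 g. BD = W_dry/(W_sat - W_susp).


BD = 30.7 / (35.27 - 15.4) = 30.7 / 19.87 = 1.545 g/cm^3

1.545


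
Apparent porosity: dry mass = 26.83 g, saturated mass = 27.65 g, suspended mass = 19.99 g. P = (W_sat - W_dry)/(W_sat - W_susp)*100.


P = (27.65 - 26.83) / (27.65 - 19.99) * 100 = 0.82 / 7.66 * 100 = 10.7%

10.7


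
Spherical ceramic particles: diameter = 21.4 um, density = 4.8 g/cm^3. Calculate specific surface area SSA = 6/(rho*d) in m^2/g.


SSA = 6 / (4.8 * 21.4) = 0.058 m^2/g

0.058


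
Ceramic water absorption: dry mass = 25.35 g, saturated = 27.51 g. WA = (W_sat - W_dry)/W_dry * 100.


WA = (27.51 - 25.35) / 25.35 * 100 = 8.52%

8.52


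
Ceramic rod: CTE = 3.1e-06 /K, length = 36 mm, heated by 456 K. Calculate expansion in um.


dL = 3.1e-06 * 36 * 456 * 1000 = 50.89 um

50.89


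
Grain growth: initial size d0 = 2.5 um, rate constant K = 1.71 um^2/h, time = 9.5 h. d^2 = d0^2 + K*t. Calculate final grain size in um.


d^2 = 2.5^2 + 1.71*9.5 = 22.495
d = sqrt(22.495) = 4.74 um

4.74


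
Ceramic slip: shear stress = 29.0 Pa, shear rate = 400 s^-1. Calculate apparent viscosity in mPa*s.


eta = tau/gamma * 1000 = 29.0/400 * 1000 = 72.5 mPa*s

72.5


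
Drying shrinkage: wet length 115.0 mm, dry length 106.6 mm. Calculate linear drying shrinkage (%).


DS = (115.0 - 106.6) / 115.0 * 100 = 7.3%

7.3


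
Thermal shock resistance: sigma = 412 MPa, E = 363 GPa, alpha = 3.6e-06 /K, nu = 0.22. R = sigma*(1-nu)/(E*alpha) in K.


R = 412*(1-0.22)/(363*1000*3.6e-06) = 246 K

246


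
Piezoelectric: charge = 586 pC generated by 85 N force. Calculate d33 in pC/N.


d33 = 586 / 85 = 6.9 pC/N

6.9


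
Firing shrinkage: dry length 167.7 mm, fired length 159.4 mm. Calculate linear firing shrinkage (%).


FS = (167.7 - 159.4) / 167.7 * 100 = 4.95%

4.95


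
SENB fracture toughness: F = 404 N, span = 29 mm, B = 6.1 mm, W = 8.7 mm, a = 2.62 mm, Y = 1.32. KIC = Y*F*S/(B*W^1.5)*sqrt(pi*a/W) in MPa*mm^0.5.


KIC = 1.32*404*29/(6.1*8.7^1.5)*sqrt(pi*2.62/8.7) = 96.1

96.1


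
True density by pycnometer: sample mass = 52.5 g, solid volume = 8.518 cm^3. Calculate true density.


TD = 52.5 / 8.518 = 6.163 g/cm^3

6.163


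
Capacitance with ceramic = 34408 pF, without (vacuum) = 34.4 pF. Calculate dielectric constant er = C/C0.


er = 34408 / 34.4 = 1000.23

1000.23


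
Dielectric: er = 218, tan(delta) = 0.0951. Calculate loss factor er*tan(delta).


Loss = 218 * 0.0951 = 20.732

20.732


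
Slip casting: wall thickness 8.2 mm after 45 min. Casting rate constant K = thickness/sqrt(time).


K = 8.2 / sqrt(45) = 8.2 / 6.7082 = 1.222 mm/min^0.5

1.222


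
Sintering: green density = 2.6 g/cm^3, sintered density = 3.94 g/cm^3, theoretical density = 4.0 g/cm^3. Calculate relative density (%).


Relative = 3.94 / 4.0 * 100 = 98.5%

98.5


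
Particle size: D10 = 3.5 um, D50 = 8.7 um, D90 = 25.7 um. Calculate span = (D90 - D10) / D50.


Span = (25.7 - 3.5) / 8.7 = 22.2 / 8.7 = 2.552

2.552


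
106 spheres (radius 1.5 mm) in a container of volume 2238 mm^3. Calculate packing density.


V_sphere = 4/3*pi*1.5^3 = 14.1372 mm^3
Total V = 106*14.1372 = 1498.5432 mm^3
PD = 1498.5432 / 2238 = 0.67

0.67


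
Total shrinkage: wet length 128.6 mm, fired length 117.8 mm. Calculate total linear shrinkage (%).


TS = (128.6 - 117.8) / 128.6 * 100 = 8.4%

8.4


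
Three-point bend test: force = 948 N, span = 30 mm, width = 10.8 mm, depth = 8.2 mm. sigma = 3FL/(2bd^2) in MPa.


sigma = 3*948*30/(2*10.8*8.2^2) = 58.7 MPa

58.7


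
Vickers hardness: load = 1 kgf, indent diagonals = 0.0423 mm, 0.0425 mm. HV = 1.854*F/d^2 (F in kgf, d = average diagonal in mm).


d_avg = (0.0423+0.0425)/2 = 0.0424 mm
HV = 1.854*1/0.0424^2 = 1031

1031


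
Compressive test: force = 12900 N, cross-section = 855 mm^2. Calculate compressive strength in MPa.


CS = 12900 / 855 = 15.1 MPa

15.1


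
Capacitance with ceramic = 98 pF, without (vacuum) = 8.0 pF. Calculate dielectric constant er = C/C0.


er = 98 / 8.0 = 12.25

12.25


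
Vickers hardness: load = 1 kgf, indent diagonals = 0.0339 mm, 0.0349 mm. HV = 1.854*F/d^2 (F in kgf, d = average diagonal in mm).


d_avg = (0.0339+0.0349)/2 = 0.0344 mm
HV = 1.854*1/0.0344^2 = 1567

1567


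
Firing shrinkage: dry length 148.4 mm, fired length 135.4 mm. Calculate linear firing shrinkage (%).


FS = (148.4 - 135.4) / 148.4 * 100 = 8.76%

8.76


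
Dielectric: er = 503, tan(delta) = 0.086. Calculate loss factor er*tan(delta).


Loss = 503 * 0.086 = 43.258

43.258


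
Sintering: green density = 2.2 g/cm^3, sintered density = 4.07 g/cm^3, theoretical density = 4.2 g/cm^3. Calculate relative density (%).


Relative = 4.07 / 4.2 * 100 = 96.9%

96.9


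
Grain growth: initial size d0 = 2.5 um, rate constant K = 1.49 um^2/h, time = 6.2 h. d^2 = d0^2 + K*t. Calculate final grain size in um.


d^2 = 2.5^2 + 1.49*6.2 = 15.488
d = sqrt(15.488) = 3.94 um

3.94


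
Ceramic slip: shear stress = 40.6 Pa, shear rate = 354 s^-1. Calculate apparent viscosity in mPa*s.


eta = tau/gamma * 1000 = 40.6/354 * 1000 = 114.7 mPa*s

114.7


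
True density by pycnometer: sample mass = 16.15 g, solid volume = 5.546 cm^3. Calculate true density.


TD = 16.15 / 5.546 = 2.912 g/cm^3

2.912


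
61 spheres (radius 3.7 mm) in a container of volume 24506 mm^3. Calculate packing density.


V_sphere = 4/3*pi*3.7^3 = 212.1748 mm^3
Total V = 61*212.1748 = 12942.6628 mm^3
PD = 12942.6628 / 24506 = 0.528

0.528


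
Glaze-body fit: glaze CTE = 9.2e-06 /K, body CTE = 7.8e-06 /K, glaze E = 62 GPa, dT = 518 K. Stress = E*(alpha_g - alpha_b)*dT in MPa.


Stress = 62*1000*(9.2e-06 - 7.8e-06)*518 = 45.0 MPa

45.0


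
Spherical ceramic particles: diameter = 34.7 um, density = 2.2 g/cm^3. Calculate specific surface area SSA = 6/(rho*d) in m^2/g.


SSA = 6 / (2.2 * 34.7) = 0.079 m^2/g

0.079


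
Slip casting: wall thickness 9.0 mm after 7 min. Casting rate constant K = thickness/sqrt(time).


K = 9.0 / sqrt(7) = 9.0 / 2.6458 = 3.402 mm/min^0.5

3.402


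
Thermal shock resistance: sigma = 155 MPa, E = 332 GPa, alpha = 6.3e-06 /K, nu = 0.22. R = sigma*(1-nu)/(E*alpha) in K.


R = 155*(1-0.22)/(332*1000*6.3e-06) = 58 K

58


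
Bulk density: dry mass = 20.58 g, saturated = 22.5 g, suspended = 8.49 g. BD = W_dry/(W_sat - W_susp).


BD = 20.58 / (22.5 - 8.49) = 20.58 / 14.01 = 1.469 g/cm^3

1.469


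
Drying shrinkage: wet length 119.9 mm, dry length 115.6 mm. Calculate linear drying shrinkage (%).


DS = (119.9 - 115.6) / 119.9 * 100 = 3.59%

3.59


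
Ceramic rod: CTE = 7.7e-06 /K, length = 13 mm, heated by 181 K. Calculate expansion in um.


dL = 7.7e-06 * 13 * 181 * 1000 = 18.118 um

18.118


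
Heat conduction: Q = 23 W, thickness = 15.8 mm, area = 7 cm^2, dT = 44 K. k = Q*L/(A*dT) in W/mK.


k = 23*15.8/1000/(7/10000*44) = 11.8 W/mK

11.8


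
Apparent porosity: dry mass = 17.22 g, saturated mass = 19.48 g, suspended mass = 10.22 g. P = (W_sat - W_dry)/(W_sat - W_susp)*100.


P = (19.48 - 17.22) / (19.48 - 10.22) * 100 = 2.26 / 9.26 * 100 = 24.4%

24.4


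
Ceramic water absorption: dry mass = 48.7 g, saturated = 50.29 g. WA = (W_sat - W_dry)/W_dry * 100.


WA = (50.29 - 48.7) / 48.7 * 100 = 3.26%

3.26


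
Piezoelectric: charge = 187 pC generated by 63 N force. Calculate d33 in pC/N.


d33 = 187 / 63 = 3.0 pC/N

3.0


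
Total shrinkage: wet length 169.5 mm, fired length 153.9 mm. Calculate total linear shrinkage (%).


TS = (169.5 - 153.9) / 169.5 * 100 = 9.2%

9.2


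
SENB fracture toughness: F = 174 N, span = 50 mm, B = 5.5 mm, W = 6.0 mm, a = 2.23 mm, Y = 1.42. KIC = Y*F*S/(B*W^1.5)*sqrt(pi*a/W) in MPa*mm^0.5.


KIC = 1.42*174*50/(5.5*6.0^1.5)*sqrt(pi*2.23/6.0) = 165.15

165.15


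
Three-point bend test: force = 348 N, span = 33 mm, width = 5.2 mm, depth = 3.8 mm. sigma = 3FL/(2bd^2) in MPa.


sigma = 3*348*33/(2*5.2*3.8^2) = 229.4 MPa

229.4


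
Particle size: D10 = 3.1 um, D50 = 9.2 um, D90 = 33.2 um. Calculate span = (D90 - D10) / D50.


Span = (33.2 - 3.1) / 9.2 = 30.1 / 9.2 = 3.272

3.272


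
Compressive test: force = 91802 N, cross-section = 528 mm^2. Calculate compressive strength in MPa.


CS = 91802 / 528 = 173.9 MPa

173.9


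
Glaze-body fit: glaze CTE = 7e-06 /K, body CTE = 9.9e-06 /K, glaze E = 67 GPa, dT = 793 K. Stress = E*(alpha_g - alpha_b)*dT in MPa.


Stress = 67*1000*(7e-06 - 9.9e-06)*793 = -154.1 MPa

-154.1


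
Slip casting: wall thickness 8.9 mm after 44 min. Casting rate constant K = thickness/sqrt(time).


K = 8.9 / sqrt(44) = 8.9 / 6.6332 = 1.342 mm/min^0.5

1.342


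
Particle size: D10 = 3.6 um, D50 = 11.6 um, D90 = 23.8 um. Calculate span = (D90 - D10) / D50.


Span = (23.8 - 3.6) / 11.6 = 20.2 / 11.6 = 1.741

1.741


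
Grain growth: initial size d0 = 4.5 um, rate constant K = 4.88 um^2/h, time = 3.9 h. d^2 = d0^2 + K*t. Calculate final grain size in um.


d^2 = 4.5^2 + 4.88*3.9 = 39.282
d = sqrt(39.282) = 6.27 um

6.27


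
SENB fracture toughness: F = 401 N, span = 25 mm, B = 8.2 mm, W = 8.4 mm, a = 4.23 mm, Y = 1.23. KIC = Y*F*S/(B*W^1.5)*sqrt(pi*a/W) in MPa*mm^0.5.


KIC = 1.23*401*25/(8.2*8.4^1.5)*sqrt(pi*4.23/8.4) = 77.69

77.69


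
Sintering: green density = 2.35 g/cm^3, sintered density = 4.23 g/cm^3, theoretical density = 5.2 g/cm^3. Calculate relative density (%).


Relative = 4.23 / 5.2 * 100 = 81.3%

81.3


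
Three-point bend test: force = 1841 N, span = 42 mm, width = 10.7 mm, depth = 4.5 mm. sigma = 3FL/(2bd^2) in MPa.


sigma = 3*1841*42/(2*10.7*4.5^2) = 535.3 MPa

535.3


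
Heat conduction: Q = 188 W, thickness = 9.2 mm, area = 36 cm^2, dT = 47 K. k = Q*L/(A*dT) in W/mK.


k = 188*9.2/1000/(36/10000*47) = 10.22 W/mK

10.22


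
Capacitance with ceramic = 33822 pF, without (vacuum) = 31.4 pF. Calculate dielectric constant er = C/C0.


er = 33822 / 31.4 = 1077.13

1077.13


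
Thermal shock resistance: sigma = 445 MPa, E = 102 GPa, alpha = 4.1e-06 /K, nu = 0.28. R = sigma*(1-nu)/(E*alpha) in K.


R = 445*(1-0.28)/(102*1000*4.1e-06) = 766 K

766


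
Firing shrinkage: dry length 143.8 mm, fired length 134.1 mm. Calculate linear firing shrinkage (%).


FS = (143.8 - 134.1) / 143.8 * 100 = 6.75%

6.75


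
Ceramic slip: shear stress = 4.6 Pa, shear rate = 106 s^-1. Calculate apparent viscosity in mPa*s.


eta = tau/gamma * 1000 = 4.6/106 * 1000 = 43.4 mPa*s

43.4


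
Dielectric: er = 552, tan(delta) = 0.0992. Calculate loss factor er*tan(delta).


Loss = 552 * 0.0992 = 54.758

54.758


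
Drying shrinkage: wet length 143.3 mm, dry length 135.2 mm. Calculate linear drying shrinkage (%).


DS = (143.3 - 135.2) / 143.3 * 100 = 5.65%

5.65


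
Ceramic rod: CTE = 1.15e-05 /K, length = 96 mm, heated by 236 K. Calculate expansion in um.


dL = 1.15e-05 * 96 * 236 * 1000 = 260.544 um

260.544


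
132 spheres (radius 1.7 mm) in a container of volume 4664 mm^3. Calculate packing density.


V_sphere = 4/3*pi*1.7^3 = 20.5795 mm^3
Total V = 132*20.5795 = 2716.494 mm^3
PD = 2716.494 / 4664 = 0.582

0.582


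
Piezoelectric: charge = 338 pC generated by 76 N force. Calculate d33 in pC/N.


d33 = 338 / 76 = 4.4 pC/N

4.4


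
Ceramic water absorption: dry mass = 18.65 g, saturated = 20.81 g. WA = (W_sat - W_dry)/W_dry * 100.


WA = (20.81 - 18.65) / 18.65 * 100 = 11.58%

11.58


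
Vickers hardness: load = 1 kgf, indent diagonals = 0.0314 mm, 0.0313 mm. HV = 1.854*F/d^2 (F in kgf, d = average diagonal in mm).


d_avg = (0.0314+0.0313)/2 = 0.03135 mm
HV = 1.854*1/0.03135^2 = 1886

1886


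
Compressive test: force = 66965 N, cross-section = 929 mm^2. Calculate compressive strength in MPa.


CS = 66965 / 929 = 72.1 MPa

72.1


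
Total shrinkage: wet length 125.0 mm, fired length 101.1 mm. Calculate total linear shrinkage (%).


TS = (125.0 - 101.1) / 125.0 * 100 = 19.12%

19.12


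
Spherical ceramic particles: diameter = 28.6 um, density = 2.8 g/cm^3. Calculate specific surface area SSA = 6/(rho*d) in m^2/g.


SSA = 6 / (2.8 * 28.6) = 0.075 m^2/g

0.075


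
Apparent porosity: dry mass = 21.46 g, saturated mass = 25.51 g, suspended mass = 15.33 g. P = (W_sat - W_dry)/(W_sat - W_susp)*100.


P = (25.51 - 21.46) / (25.51 - 15.33) * 100 = 4.05 / 10.18 * 100 = 39.8%

39.8


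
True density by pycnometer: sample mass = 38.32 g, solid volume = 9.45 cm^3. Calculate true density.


TD = 38.32 / 9.45 = 4.055 g/cm^3

4.055


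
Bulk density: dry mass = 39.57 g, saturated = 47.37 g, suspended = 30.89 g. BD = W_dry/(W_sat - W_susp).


BD = 39.57 / (47.37 - 30.89) = 39.57 / 16.48 = 2.401 g/cm^3

2.401


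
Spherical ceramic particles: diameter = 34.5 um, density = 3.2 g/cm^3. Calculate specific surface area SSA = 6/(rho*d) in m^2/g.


SSA = 6 / (3.2 * 34.5) = 0.054 m^2/g

0.054


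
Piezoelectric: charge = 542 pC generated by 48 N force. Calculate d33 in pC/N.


d33 = 542 / 48 = 11.3 pC/N

11.3


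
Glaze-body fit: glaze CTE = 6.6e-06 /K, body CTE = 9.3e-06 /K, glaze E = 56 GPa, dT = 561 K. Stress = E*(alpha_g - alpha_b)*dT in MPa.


Stress = 56*1000*(6.6e-06 - 9.3e-06)*561 = -84.8 MPa

-84.8


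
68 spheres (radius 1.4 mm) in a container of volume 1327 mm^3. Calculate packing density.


V_sphere = 4/3*pi*1.4^3 = 11.494 mm^3
Total V = 68*11.494 = 781.592 mm^3
PD = 781.592 / 1327 = 0.589

0.589


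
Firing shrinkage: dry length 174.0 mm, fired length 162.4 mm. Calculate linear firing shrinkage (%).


FS = (174.0 - 162.4) / 174.0 * 100 = 6.67%

6.67


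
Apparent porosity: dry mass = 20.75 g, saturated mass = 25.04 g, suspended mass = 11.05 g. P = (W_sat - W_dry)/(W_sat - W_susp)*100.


P = (25.04 - 20.75) / (25.04 - 11.05) * 100 = 4.29 / 13.99 * 100 = 30.7%

30.7


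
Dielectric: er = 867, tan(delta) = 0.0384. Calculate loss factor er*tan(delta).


Loss = 867 * 0.0384 = 33.293

33.293


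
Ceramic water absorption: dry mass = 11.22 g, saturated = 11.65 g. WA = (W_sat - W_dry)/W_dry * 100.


WA = (11.65 - 11.22) / 11.22 * 100 = 3.83%

3.83


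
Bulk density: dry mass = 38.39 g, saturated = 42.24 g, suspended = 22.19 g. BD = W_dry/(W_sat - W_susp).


BD = 38.39 / (42.24 - 22.19) = 38.39 / 20.05 = 1.915 g/cm^3

1.915


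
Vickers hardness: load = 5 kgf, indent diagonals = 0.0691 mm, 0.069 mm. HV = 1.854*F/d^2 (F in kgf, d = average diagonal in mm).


d_avg = (0.0691+0.069)/2 = 0.06905 mm
HV = 1.854*5/0.06905^2 = 1944

1944


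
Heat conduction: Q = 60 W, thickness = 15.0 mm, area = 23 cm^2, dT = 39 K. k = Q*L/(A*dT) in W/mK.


k = 60*15.0/1000/(23/10000*39) = 10.03 W/mK

10.03


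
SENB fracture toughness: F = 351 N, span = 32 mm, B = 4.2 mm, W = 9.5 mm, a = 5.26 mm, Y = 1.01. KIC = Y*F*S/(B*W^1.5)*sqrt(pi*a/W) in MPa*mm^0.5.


KIC = 1.01*351*32/(4.2*9.5^1.5)*sqrt(pi*5.26/9.5) = 121.66

121.66


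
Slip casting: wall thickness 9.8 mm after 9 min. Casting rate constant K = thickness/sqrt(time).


K = 9.8 / sqrt(9) = 9.8 / 3.0 = 3.267 mm/min^0.5

3.267


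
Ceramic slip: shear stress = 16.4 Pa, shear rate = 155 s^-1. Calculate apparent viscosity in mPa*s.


eta = tau/gamma * 1000 = 16.4/155 * 1000 = 105.8 mPa*s

105.8


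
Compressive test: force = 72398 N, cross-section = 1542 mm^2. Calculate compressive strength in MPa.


CS = 72398 / 1542 = 47.0 MPa

47.0


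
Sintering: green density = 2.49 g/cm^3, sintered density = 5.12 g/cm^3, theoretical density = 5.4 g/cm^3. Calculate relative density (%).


Relative = 5.12 / 5.4 * 100 = 94.8%

94.8


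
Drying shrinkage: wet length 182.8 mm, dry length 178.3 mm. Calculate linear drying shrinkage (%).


DS = (182.8 - 178.3) / 182.8 * 100 = 2.46%

2.46


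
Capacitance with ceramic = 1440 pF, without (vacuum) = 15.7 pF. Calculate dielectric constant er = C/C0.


er = 1440 / 15.7 = 91.72

91.72


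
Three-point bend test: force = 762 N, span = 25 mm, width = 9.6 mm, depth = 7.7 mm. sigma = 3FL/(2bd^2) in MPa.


sigma = 3*762*25/(2*9.6*7.7^2) = 50.2 MPa

50.2


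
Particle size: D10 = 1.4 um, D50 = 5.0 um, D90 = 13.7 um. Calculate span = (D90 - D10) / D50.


Span = (13.7 - 1.4) / 5.0 = 12.3 / 5.0 = 2.46

2.46


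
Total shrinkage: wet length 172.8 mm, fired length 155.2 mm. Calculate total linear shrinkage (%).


TS = (172.8 - 155.2) / 172.8 * 100 = 10.19%

10.19


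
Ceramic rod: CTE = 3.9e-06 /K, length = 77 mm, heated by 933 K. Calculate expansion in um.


dL = 3.9e-06 * 77 * 933 * 1000 = 280.18 um

280.18


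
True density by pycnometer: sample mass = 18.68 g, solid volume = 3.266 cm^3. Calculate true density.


TD = 18.68 / 3.266 = 5.72 g/cm^3

5.72


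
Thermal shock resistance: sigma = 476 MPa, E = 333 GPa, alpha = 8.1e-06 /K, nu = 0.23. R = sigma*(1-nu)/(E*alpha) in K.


R = 476*(1-0.23)/(333*1000*8.1e-06) = 136 K

136


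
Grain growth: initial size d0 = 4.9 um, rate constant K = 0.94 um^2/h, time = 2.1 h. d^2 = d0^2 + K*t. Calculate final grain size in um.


d^2 = 4.9^2 + 0.94*2.1 = 25.984
d = sqrt(25.984) = 5.1 um

5.1


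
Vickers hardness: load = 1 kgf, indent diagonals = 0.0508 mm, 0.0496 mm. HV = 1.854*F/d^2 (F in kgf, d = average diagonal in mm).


d_avg = (0.0508+0.0496)/2 = 0.0502 mm
HV = 1.854*1/0.0502^2 = 736

736


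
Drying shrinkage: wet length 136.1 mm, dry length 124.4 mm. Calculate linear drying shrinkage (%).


DS = (136.1 - 124.4) / 136.1 * 100 = 8.6%

8.6


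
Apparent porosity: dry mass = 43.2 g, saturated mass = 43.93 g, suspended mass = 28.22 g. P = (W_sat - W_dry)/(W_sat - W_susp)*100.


P = (43.93 - 43.2) / (43.93 - 28.22) * 100 = 0.73 / 15.71 * 100 = 4.6%

4.6


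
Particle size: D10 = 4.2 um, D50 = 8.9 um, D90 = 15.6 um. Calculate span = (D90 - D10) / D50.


Span = (15.6 - 4.2) / 8.9 = 11.4 / 8.9 = 1.281

1.281


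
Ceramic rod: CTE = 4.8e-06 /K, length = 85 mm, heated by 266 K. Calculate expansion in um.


dL = 4.8e-06 * 85 * 266 * 1000 = 108.528 um

108.528


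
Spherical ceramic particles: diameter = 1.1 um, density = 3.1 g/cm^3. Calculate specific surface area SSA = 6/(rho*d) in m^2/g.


SSA = 6 / (3.1 * 1.1) = 1.76 m^2/g

1.76


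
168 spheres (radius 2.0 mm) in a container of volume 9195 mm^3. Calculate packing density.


V_sphere = 4/3*pi*2.0^3 = 33.5103 mm^3
Total V = 168*33.5103 = 5629.7304 mm^3
PD = 5629.7304 / 9195 = 0.612

0.612


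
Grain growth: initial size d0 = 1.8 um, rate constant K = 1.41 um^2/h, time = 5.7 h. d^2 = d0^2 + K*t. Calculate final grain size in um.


d^2 = 1.8^2 + 1.41*5.7 = 11.277
d = sqrt(11.277) = 3.36 um

3.36


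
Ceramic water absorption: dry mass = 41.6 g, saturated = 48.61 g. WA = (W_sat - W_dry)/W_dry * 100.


WA = (48.61 - 41.6) / 41.6 * 100 = 16.85%

16.85


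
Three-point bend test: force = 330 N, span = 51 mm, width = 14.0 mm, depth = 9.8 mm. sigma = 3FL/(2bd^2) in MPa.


sigma = 3*330*51/(2*14.0*9.8^2) = 18.8 MPa

18.8


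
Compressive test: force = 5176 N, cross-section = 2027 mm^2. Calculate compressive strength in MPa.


CS = 5176 / 2027 = 2.6 MPa

2.6


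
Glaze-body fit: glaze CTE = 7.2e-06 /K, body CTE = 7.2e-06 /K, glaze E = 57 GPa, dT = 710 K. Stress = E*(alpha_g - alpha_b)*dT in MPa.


Stress = 57*1000*(7.2e-06 - 7.2e-06)*710 = 0.0 MPa

0.0


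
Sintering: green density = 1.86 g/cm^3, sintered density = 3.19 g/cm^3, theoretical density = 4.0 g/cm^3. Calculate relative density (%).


Relative = 3.19 / 4.0 * 100 = 79.8%

79.8


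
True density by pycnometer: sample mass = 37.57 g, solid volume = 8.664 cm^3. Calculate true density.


TD = 37.57 / 8.664 = 4.336 g/cm^3

4.336


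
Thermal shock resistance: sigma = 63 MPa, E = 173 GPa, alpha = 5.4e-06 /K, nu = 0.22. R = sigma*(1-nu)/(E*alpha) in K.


R = 63*(1-0.22)/(173*1000*5.4e-06) = 53 K

53


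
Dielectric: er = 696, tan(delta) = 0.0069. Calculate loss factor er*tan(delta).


Loss = 696 * 0.0069 = 4.802

4.802


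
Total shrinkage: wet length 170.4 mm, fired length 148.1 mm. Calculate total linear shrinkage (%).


TS = (170.4 - 148.1) / 170.4 * 100 = 13.09%

13.09


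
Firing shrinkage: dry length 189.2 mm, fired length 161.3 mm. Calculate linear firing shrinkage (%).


FS = (189.2 - 161.3) / 189.2 * 100 = 14.75%

14.75


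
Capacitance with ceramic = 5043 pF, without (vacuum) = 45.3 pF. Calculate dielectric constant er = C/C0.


er = 5043 / 45.3 = 111.32

111.32


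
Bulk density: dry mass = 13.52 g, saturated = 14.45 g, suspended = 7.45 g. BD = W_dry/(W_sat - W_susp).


BD = 13.52 / (14.45 - 7.45) = 13.52 / 7.0 = 1.931 g/cm^3

1.931


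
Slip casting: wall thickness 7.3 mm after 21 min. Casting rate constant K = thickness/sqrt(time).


K = 7.3 / sqrt(21) = 7.3 / 4.5826 = 1.593 mm/min^0.5

1.593


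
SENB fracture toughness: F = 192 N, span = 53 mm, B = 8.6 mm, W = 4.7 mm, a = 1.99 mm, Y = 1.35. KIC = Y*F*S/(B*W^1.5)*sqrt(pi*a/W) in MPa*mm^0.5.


KIC = 1.35*192*53/(8.6*4.7^1.5)*sqrt(pi*1.99/4.7) = 180.81

180.81


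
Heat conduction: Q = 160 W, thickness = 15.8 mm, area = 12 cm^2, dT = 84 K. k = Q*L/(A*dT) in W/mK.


k = 160*15.8/1000/(12/10000*84) = 25.08 W/mK

25.08


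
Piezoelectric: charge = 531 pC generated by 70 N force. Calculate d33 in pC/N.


d33 = 531 / 70 = 7.6 pC/N

7.6


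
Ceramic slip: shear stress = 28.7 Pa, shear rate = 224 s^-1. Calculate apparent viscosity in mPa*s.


eta = tau/gamma * 1000 = 28.7/224 * 1000 = 128.1 mPa*s

128.1


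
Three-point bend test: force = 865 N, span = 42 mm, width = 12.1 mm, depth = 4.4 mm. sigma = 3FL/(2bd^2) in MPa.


sigma = 3*865*42/(2*12.1*4.4^2) = 232.6 MPa

232.6


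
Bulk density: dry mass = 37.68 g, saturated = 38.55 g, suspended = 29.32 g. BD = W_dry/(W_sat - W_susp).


BD = 37.68 / (38.55 - 29.32) = 37.68 / 9.23 = 4.082 g/cm^3

4.082


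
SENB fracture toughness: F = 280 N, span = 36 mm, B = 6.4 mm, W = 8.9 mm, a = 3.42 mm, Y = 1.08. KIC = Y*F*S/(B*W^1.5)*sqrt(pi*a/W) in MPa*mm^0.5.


KIC = 1.08*280*36/(6.4*8.9^1.5)*sqrt(pi*3.42/8.9) = 70.39

70.39


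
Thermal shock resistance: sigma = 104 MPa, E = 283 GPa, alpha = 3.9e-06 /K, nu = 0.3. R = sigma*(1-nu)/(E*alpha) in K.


R = 104*(1-0.3)/(283*1000*3.9e-06) = 66 K

66


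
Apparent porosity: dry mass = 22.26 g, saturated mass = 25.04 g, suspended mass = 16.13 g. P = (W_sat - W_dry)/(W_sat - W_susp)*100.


P = (25.04 - 22.26) / (25.04 - 16.13) * 100 = 2.78 / 8.91 * 100 = 31.2%

31.2


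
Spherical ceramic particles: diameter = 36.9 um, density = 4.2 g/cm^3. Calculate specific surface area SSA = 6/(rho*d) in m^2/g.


SSA = 6 / (4.2 * 36.9) = 0.039 m^2/g

0.039


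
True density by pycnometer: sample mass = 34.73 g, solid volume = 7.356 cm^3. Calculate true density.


TD = 34.73 / 7.356 = 4.721 g/cm^3

4.721


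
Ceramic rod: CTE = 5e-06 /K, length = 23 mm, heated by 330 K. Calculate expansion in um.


dL = 5e-06 * 23 * 330 * 1000 = 37.95 um

37.95


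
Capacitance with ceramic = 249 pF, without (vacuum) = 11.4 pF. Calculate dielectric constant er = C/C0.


er = 249 / 11.4 = 21.84

21.84


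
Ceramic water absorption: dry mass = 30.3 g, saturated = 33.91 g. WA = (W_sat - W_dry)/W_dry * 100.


WA = (33.91 - 30.3) / 30.3 * 100 = 11.91%

11.91


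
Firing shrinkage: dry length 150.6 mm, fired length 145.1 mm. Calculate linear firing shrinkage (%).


FS = (150.6 - 145.1) / 150.6 * 100 = 3.65%

3.65


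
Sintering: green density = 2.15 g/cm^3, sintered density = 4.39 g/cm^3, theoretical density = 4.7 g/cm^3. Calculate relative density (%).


Relative = 4.39 / 4.7 * 100 = 93.4%

93.4


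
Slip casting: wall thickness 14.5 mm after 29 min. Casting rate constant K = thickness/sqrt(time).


K = 14.5 / sqrt(29) = 14.5 / 5.3852 = 2.693 mm/min^0.5

2.693


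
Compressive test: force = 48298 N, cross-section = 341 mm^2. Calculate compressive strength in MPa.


CS = 48298 / 341 = 141.6 MPa

141.6


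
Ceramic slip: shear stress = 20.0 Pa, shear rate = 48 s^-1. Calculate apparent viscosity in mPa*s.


eta = tau/gamma * 1000 = 20.0/48 * 1000 = 416.7 mPa*s

416.7


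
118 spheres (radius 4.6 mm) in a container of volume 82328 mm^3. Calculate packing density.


V_sphere = 4/3*pi*4.6^3 = 407.7201 mm^3
Total V = 118*407.7201 = 48110.9718 mm^3
PD = 48110.9718 / 82328 = 0.584

0.584


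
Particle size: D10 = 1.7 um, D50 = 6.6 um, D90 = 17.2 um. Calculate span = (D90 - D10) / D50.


Span = (17.2 - 1.7) / 6.6 = 15.5 / 6.6 = 2.348

2.348


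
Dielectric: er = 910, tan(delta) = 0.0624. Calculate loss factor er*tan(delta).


Loss = 910 * 0.0624 = 56.784

56.784


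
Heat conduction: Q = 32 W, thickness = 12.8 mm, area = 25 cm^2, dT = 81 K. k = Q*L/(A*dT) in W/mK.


k = 32*12.8/1000/(25/10000*81) = 2.02 W/mK

2.02


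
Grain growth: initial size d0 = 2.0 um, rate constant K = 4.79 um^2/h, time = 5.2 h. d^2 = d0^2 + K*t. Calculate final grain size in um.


d^2 = 2.0^2 + 4.79*5.2 = 28.908
d = sqrt(28.908) = 5.38 um

5.38


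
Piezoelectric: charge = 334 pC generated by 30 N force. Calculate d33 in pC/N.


d33 = 334 / 30 = 11.1 pC/N

11.1


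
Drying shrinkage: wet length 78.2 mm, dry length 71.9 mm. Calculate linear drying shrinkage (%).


DS = (78.2 - 71.9) / 78.2 * 100 = 8.06%

8.06


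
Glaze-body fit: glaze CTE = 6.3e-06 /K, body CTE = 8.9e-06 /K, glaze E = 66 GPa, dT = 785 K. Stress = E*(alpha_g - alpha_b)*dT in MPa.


Stress = 66*1000*(6.3e-06 - 8.9e-06)*785 = -134.7 MPa

-134.7


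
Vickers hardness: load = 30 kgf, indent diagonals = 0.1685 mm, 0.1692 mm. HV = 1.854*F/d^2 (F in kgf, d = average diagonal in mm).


d_avg = (0.1685+0.1692)/2 = 0.16885 mm
HV = 1.854*30/0.16885^2 = 1951

1951
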